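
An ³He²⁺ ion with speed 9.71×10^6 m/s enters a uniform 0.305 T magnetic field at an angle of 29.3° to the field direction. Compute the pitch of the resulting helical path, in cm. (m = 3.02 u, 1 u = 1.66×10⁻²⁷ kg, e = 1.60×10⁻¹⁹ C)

pitch ≈ 273 cm

The velocity component along B is v∥ = v cos29.3° = 8.47×10^6 m/s.
The cyclotron period T = 2πm/(qB) = 3.23×10^-7 s is set by m, q, B alone.
Pitch = v∥·T = (8.47×10^6)(3.23×10^-7) = 2.73 m.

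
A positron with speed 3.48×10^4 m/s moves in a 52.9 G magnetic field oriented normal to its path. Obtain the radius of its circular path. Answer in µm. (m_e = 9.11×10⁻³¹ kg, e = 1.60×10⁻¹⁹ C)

r ≈ 37.5 µm

The magnetic force provides the centripetal force: qvB = mv²/r, so r = mv/(qB).
r = (9.11×10^-31 kg)(3.48×10^4 m/s) / [(1×1.60×10^-19 C)(5.29×10^-3 T)] = 3.75×10^-5 m.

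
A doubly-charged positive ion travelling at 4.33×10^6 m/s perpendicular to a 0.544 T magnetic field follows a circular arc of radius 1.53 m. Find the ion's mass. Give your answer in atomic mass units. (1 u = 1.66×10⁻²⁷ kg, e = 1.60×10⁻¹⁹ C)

m ≈ 37.1 u

qvB = mv²/r ⇒ m = qBr/v.
m = (2×1.60×10^-19)(0.544)(1.53) / (4.33×10^6) = 6.15×10^-26 kg = 37.1 u.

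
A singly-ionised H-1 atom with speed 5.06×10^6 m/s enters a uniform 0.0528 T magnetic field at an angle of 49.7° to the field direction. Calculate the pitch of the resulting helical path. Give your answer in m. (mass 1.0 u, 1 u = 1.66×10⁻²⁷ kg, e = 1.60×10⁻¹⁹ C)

The velocity component along B is v∥ = v cos49.7° = 3.27×10^6 m/s.
The cyclotron period T = 2πm/(qB) = 1.23×10^-6 s is set by m, q, B alone.
Pitch = v∥·T = (3.27×10^6)(1.23×10^-6) = 4.04 m.

pitch ≈ 4.04 m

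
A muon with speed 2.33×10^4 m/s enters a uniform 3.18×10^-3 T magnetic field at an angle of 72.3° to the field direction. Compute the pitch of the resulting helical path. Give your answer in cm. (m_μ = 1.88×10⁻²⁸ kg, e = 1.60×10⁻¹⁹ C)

pitch ≈ 1.64 cm

The velocity component along B is v∥ = v cos72.3° = 7080 m/s.
The cyclotron period T = 2πm/(qB) = 2.32×10^-6 s is set by m, q, B alone.
Pitch = v∥·T = (7080)(2.32×10^-6) = 0.0164 m.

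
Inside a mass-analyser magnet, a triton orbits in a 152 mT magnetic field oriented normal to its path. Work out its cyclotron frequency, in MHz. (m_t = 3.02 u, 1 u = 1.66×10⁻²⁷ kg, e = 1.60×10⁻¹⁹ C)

f ≈ 0.772 MHz

f = qB/(2πm) = (1×1.60×10^-19)(0.152) / [2π(5.01×10^-27)] = 7.72×10^5 Hz.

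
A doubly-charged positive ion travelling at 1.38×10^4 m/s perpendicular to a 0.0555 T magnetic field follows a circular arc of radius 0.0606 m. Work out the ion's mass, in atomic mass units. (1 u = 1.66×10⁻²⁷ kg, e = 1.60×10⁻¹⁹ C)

qvB = mv²/r ⇒ m = qBr/v.
m = (2×1.60×10^-19)(0.0555)(0.0606) / (1.38×10^4) = 7.80×10^-26 kg = 47.0 u.

m ≈ 47.0 u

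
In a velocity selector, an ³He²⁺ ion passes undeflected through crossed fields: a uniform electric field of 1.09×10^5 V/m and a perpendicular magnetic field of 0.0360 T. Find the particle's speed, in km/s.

For zero net force, qE = qvB, so v = E/B.
v = (1.09×10^5) / (0.0360) = 3.03×10^6 m/s.

v ≈ 3030 km/s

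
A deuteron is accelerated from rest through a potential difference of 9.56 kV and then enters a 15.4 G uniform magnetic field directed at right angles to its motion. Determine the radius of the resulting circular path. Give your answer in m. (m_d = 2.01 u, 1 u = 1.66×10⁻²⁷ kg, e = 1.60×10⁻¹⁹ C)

r ≈ 13.0 m

The kinetic energy gained is K = qV = (1×1.60×10^-19)(9560) = 1.53×10^-15 J.
v = √(2K/m) = 9.58×10^5 m/s.
r = mv/(qB) = (3.34×10^-27)(9.58×10^5) / [(1×1.60×10^-19)(1.54×10^-3)] = 13.0 m.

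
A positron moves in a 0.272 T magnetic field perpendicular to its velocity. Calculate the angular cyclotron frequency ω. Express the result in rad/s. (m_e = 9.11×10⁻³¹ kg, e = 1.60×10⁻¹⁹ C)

ω = qB/m = (1×1.60×10^-19)(0.272) / (9.11×10^-31) = 4.78×10^10 rad/s.

ω ≈ 4.78×10^10 rad/s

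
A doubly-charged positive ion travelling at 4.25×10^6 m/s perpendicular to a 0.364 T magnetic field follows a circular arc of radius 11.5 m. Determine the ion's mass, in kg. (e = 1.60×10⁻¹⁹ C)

qvB = mv²/r ⇒ m = qBr/v.
m = (2×1.60×10^-19)(0.364)(11.5) / (4.25×10^6) = 3.15×10^-25 kg.

m ≈ 3.15×10^-25 kg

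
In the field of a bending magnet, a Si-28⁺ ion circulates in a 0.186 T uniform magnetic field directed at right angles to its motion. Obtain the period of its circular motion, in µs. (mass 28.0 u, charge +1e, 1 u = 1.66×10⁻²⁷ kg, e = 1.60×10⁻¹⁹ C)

The cyclotron period is independent of speed: T = 2πm/(qB).
T = 2π(4.65×10^-26) / [(1×1.60×10^-19)(0.186)] = 9.81×10^-6 s.

T ≈ 9.81 µs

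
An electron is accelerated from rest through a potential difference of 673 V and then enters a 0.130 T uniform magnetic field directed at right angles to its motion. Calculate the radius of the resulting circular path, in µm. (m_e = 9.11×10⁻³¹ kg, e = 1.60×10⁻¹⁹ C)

The kinetic energy gained is K = qV = (1×1.60×10^-19)(673) = 1.08×10^-16 J.
v = √(2K/m) = 1.54×10^7 m/s.
r = mv/(qB) = (9.11×10^-31)(1.54×10^7) / [(1×1.60×10^-19)(0.130)] = 6.73×10^-4 m.

r ≈ 673 µm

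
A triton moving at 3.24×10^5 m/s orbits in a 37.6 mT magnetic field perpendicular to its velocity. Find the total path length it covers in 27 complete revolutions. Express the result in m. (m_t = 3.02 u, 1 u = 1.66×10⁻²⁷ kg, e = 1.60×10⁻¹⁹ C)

L ≈ 45.8 m

r = mv/(qB) = 0.270 m, so one revolution covers 2πr = 1.70 m.
In 27 revolutions: L = 27·2πr = 45.8 m.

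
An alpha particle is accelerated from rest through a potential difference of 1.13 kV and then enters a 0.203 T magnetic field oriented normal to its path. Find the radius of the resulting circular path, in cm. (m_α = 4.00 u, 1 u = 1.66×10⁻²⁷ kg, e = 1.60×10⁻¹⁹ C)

r ≈ 3.37 cm

The kinetic energy gained is K = qV = (2×1.60×10^-19)(1130) = 3.62×10^-16 J.
v = √(2K/m) = 3.30×10^5 m/s.
r = mv/(qB) = (6.64×10^-27)(3.30×10^5) / [(2×1.60×10^-19)(0.203)] = 0.0337 m.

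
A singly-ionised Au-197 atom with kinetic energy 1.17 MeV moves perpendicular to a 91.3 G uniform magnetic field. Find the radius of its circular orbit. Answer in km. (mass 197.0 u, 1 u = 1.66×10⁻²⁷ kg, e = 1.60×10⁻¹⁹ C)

Convert the energy: K = 1.17 MeV = 1.87×10^-13 J.
v = √(2K/m) = √(2·1.87×10^-13/3.27×10^-25) = 1.07×10^6 m/s.
r = mv/(qB) = (3.27×10^-25)(1.07×10^6) / [(1×1.60×10^-19)(9.13×10^-3)] = 240 m.

r ≈ 0.240 km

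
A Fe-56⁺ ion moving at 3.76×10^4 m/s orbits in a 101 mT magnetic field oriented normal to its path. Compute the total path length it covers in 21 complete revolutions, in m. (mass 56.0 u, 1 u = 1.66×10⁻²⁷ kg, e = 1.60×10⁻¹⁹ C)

L ≈ 28.5 m

r = mv/(qB) = 0.216 m, so one revolution covers 2πr = 1.36 m.
In 21 revolutions: L = 21·2πr = 28.5 m.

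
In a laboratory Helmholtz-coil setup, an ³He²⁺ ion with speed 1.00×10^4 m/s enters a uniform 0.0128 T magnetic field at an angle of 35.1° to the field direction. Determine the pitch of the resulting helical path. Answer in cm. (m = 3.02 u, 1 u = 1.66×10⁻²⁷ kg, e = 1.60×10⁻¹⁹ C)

pitch ≈ 6.29 cm

The velocity component along B is v∥ = v cos35.1° = 8180 m/s.
The cyclotron period T = 2πm/(qB) = 7.69×10^-6 s is set by m, q, B alone.
Pitch = v∥·T = (8180)(7.69×10^-6) = 0.0629 m.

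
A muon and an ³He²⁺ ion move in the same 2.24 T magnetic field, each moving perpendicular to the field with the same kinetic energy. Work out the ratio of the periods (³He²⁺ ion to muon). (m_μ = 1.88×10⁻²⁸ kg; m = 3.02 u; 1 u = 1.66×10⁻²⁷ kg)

ratio ≈ 13.3

T = 2πm/(qB) is independent of speed, so T₂/T₁ = (m₂/q₂)/(m₁/q₁).
T_{³He²⁺ ion}/T_{muon} = (5.01×10^-27/2e) / (1.88×10^-28/1e) = 13.3.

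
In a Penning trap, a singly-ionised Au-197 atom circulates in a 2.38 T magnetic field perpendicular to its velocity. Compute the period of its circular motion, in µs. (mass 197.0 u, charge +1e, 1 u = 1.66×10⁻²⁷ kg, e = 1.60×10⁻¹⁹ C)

The cyclotron period is independent of speed: T = 2πm/(qB).
T = 2π(3.27×10^-25) / [(1×1.60×10^-19)(2.38)] = 5.40×10^-6 s.

T ≈ 5.40 µs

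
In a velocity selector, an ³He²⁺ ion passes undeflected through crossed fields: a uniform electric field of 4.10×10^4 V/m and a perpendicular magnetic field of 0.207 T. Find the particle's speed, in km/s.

v ≈ 198 km/s

For zero net force, qE = qvB, so v = E/B.
v = (4.10×10^4) / (0.207) = 1.98×10^5 m/s.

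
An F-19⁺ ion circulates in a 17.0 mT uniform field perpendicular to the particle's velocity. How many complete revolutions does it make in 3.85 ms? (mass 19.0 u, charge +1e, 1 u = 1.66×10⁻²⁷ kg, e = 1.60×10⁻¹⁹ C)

T = 2πm/(qB) = 2π(3.154×10^-26) / [(1×1.60×10^-19)(0.0170)] = 7.2857×10^-5 s.
N = t/T = 3.85×10^-3 / 7.2857×10^-5 ≈ 52.84, so 52 complete revolutions.

N = 52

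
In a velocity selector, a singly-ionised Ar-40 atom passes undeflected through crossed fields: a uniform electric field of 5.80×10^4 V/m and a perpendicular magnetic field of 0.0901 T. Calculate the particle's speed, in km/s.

For zero net force, qE = qvB, so v = E/B.
v = (5.80×10^4) / (0.0901) = 6.44×10^5 m/s.

v ≈ 644 km/s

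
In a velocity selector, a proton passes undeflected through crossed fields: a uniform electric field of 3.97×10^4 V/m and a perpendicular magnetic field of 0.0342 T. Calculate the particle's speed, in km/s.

v ≈ 1160 km/s

For zero net force, qE = qvB, so v = E/B.
v = (3.97×10^4) / (0.0342) = 1.16×10^6 m/s.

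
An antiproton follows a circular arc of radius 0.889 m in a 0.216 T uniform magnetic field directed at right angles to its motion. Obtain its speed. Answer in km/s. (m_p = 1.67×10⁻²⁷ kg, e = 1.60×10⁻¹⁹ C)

From qvB = mv²/r, v = qBr/m.
v = (1×1.60×10^-19)(0.216)(0.889) / (1.67×10^-27) = 1.84×10^7 m/s.

v ≈ 18400 km/s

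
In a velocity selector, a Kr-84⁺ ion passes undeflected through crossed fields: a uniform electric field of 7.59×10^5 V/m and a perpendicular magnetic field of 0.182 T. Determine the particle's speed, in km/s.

v ≈ 4170 km/s

For zero net force, qE = qvB, so v = E/B.
v = (7.59×10^5) / (0.182) = 4.17×10^6 m/s.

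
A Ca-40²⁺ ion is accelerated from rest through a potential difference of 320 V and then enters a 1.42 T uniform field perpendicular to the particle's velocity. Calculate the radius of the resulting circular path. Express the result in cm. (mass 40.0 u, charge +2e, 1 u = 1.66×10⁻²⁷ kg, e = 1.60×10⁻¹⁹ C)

r ≈ 0.812 cm

The kinetic energy gained is K = qV = (2×1.60×10^-19)(320) = 1.02×10^-16 J.
v = √(2K/m) = 5.55×10^4 m/s.
r = mv/(qB) = (6.64×10^-26)(5.55×10^4) / [(2×1.60×10^-19)(1.42)] = 8.12×10^-3 m.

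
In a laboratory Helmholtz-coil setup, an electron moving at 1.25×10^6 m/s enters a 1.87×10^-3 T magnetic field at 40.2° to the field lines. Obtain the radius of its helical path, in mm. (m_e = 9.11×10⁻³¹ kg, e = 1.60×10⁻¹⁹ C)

Only the perpendicular component v⊥ = v sin40.2° = 8.07×10^5 m/s is bent by the field.
r = m v⊥ /(qB) = (9.11×10^-31)(8.07×10^5) / [(1×1.60×10^-19)(1.87×10^-3)] = 2.46×10^-3 m.

r ≈ 2.46 mm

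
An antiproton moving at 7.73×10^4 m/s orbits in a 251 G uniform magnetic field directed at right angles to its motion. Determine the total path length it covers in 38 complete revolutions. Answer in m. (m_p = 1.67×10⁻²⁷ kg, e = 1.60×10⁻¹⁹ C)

L ≈ 7.67 m

r = mv/(qB) = 0.0321 m, so one revolution covers 2πr = 0.202 m.
In 38 revolutions: L = 38·2πr = 7.67 m.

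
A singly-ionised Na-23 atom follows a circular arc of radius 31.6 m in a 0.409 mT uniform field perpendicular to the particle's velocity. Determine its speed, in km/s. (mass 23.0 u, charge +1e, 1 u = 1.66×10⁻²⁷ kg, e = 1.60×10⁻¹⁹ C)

From qvB = mv²/r, v = qBr/m.
v = (1×1.60×10^-19)(4.09×10^-4)(31.6) / (3.82×10^-26) = 5.42×10^4 m/s.

v ≈ 54.2 km/s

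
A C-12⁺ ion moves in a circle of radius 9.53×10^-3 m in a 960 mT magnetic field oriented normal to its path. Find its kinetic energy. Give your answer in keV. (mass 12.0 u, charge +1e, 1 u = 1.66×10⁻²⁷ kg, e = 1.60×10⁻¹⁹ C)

K ≈ 0.336 keV

v = qBr/m = (1×1.60×10^-19)(0.960)(9.53×10^-3) / (1.99×10^-26) = 7.35×10^4 m/s.
K = ½mv² = 0.5·(1.99×10^-26)·(7.35×10^4)² = 5.38×10^-17 J = 0.336 keV.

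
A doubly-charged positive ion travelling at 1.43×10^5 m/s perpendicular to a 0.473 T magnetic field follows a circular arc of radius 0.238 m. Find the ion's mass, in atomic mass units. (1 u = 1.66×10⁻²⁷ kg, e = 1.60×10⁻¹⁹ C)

m ≈ 152 u

qvB = mv²/r ⇒ m = qBr/v.
m = (2×1.60×10^-19)(0.473)(0.238) / (1.43×10^5) = 2.52×10^-25 kg = 152 u.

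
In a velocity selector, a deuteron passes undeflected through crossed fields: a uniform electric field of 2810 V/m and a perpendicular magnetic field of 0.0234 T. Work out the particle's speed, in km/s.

v ≈ 120 km/s

For zero net force, qE = qvB, so v = E/B.
v = (2810) / (0.0234) = 1.20×10^5 m/s.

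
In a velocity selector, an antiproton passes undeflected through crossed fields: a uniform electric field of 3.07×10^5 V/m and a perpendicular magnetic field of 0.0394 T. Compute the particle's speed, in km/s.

v ≈ 7790 km/s

For zero net force, qE = qvB, so v = E/B.
v = (3.07×10^5) / (0.0394) = 7.79×10^6 m/s.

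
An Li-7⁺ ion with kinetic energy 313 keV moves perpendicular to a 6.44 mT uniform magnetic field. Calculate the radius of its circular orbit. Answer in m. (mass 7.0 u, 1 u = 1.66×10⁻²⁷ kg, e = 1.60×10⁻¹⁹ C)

Convert the energy: K = 313 keV = 5.01×10^-14 J.
v = √(2K/m) = √(2·5.01×10^-14/1.16×10^-26) = 2.94×10^6 m/s.
r = mv/(qB) = (1.16×10^-26)(2.94×10^6) / [(1×1.60×10^-19)(6.44×10^-3)] = 33.1 m.

r ≈ 33.1 m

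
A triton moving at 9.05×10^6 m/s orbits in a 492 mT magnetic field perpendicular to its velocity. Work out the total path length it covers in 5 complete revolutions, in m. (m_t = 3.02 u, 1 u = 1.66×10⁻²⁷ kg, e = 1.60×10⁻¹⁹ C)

L ≈ 18.1 m

r = mv/(qB) = 0.576 m, so one revolution covers 2πr = 3.62 m.
In 5 revolutions: L = 5·2πr = 18.1 m.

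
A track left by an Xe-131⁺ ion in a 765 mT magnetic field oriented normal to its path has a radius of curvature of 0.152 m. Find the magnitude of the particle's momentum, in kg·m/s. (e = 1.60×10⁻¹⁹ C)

p ≈ 1.86×10^-20 kg·m/s

Since qvB = mv²/r, the momentum p = mv = qBr.
p = (1×1.60×10^-19)(0.765)(0.152) = 1.86×10^-20 kg·m/s.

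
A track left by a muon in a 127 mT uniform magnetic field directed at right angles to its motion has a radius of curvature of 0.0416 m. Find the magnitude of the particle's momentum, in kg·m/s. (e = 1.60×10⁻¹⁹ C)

p ≈ 8.45×10^-22 kg·m/s

Since qvB = mv²/r, the momentum p = mv = qBr.
p = (1×1.60×10^-19)(0.127)(0.0416) = 8.45×10^-22 kg·m/s.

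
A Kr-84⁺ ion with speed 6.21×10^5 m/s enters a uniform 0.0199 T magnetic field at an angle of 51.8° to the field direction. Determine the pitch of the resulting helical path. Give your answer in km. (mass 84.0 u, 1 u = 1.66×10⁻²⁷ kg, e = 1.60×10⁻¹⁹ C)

The velocity component along B is v∥ = v cos51.8° = 3.84×10^5 m/s.
The cyclotron period T = 2πm/(qB) = 2.75×10^-4 s is set by m, q, B alone.
Pitch = v∥·T = (3.84×10^5)(2.75×10^-4) = 106 m.

pitch ≈ 0.106 km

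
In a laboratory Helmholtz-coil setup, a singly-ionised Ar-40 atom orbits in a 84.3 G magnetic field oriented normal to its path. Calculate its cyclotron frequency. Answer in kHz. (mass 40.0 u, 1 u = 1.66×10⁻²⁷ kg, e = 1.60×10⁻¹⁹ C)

f ≈ 3.23 kHz

f = qB/(2πm) = (1×1.60×10^-19)(8.43×10^-3) / [2π(6.64×10^-26)] = 3230 Hz.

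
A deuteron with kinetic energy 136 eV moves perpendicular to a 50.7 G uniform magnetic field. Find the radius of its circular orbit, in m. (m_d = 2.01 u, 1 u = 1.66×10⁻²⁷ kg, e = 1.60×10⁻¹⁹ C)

Convert the energy: K = 136 eV = 2.18×10^-17 J.
v = √(2K/m) = √(2·2.18×10^-17/3.34×10^-27) = 1.14×10^5 m/s.
r = mv/(qB) = (3.34×10^-27)(1.14×10^5) / [(1×1.60×10^-19)(5.07×10^-3)] = 0.470 m.

r ≈ 0.470 m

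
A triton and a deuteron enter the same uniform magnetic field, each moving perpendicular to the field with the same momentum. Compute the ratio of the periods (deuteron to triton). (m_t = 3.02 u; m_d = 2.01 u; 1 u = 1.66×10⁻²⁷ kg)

ratio ≈ 0.666

T = 2πm/(qB) is independent of speed, so T₂/T₁ = (m₂/q₂)/(m₁/q₁).
T_{deuteron}/T_{triton} = (3.34×10^-27/1e) / (5.01×10^-27/1e) = 0.666.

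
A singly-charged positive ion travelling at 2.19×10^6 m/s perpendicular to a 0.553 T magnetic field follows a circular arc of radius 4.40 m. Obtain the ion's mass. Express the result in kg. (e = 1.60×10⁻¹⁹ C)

qvB = mv²/r ⇒ m = qBr/v.
m = (1×1.60×10^-19)(0.553)(4.40) / (2.19×10^6) = 1.78×10^-25 kg.

m ≈ 1.78×10^-25 kg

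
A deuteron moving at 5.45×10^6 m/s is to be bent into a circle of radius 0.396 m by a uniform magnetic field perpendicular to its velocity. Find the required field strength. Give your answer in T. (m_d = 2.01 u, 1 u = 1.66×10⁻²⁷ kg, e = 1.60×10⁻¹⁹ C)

B ≈ 0.287 T

qvB = mv²/r gives B = mv/(qr).
B = (3.34×10^-27)(5.45×10^6) / [(1×1.60×10^-19)(0.396)] = 0.287 T.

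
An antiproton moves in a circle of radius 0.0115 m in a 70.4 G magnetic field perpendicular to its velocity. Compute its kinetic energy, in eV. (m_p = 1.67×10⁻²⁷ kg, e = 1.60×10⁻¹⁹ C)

v = qBr/m = (1×1.60×10^-19)(7.04×10^-3)(0.0115) / (1.67×10^-27) = 7760 m/s.
K = ½mv² = 0.5·(1.67×10^-27)·(7760)² = 5.02×10^-20 J = 0.314 eV.

K ≈ 0.314 eV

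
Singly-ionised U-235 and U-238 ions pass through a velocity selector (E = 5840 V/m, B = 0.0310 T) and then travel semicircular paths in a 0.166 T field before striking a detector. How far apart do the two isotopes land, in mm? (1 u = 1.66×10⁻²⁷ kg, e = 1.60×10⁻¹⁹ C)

Both emerge at v = E/B₁ = 1.88×10^5 m/s.
r = mv/(qB₂), so r₁ = 2.7669 m and r₂ = 2.8023 m, giving Δr = 0.0353 m.
After a semicircle each ion lands a diameter 2r from the entry slit, so the separation is 2Δr = 0.0706 m.

Δd ≈ 70.6 mm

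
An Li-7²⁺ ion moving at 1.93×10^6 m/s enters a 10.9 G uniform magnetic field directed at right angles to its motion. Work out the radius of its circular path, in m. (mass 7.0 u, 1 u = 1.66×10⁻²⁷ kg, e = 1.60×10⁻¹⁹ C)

r ≈ 64.3 m

The magnetic force provides the centripetal force: qvB = mv²/r, so r = mv/(qB).
r = (1.16×10^-26 kg)(1.93×10^6 m/s) / [(2×1.60×10^-19 C)(1.09×10^-3 T)] = 64.3 m.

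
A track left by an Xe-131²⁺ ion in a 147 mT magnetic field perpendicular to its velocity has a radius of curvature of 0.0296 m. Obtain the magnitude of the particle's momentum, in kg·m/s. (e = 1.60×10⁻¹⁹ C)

Since qvB = mv²/r, the momentum p = mv = qBr.
p = (2×1.60×10^-19)(0.147)(0.0296) = 1.39×10^-21 kg·m/s.

p ≈ 1.39×10^-21 kg·m/s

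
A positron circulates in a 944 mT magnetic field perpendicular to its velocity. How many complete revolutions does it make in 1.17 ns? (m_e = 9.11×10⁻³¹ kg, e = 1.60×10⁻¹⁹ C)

T = 2πm/(qB) = 2π(9.11×10^-31) / [(1×1.60×10^-19)(0.944)] = 3.7897×10^-11 s.
N = t/T = 1.17×10^-9 / 3.7897×10^-11 ≈ 30.87, so 30 complete revolutions.

N = 30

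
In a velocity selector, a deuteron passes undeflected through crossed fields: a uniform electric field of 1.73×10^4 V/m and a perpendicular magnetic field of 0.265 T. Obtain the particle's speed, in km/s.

v ≈ 65.3 km/s

For zero net force, qE = qvB, so v = E/B.
v = (1.73×10^4) / (0.265) = 6.53×10^4 m/s.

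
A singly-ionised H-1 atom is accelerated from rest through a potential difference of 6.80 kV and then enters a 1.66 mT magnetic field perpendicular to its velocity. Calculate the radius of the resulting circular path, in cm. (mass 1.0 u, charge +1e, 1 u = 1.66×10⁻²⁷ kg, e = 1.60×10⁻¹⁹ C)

The kinetic energy gained is K = qV = (1×1.60×10^-19)(6800) = 1.09×10^-15 J.
v = √(2K/m) = 1.14×10^6 m/s.
r = mv/(qB) = (1.66×10^-27)(1.14×10^6) / [(1×1.60×10^-19)(1.66×10^-3)] = 7.16 m.

r ≈ 716 cm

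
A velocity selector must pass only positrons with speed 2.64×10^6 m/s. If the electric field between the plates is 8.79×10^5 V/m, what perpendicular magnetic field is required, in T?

B ≈ 0.333 T

qE = qvB ⇒ B = E/v = (8.79×10^5) / (2.64×10^6) = 0.333 T.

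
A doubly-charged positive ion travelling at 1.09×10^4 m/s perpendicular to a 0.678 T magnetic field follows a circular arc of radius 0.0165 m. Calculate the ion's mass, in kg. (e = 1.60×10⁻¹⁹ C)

qvB = mv²/r ⇒ m = qBr/v.
m = (2×1.60×10^-19)(0.678)(0.0165) / (1.09×10^4) = 3.28×10^-25 kg.

m ≈ 3.28×10^-25 kg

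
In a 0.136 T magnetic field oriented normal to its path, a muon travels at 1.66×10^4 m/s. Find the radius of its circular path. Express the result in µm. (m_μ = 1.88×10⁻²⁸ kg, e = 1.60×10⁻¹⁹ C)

The magnetic force provides the centripetal force: qvB = mv²/r, so r = mv/(qB).
r = (1.88×10^-28 kg)(1.66×10^4 m/s) / [(1×1.60×10^-19 C)(0.136 T)] = 1.43×10^-4 m.

r ≈ 143 µm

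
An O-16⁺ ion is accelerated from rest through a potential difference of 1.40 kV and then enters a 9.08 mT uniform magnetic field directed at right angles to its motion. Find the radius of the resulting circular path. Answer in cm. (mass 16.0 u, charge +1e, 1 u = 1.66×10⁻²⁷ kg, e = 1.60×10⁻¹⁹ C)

r ≈ 237 cm

The kinetic energy gained is K = qV = (1×1.60×10^-19)(1400) = 2.24×10^-16 J.
v = √(2K/m) = 1.30×10^5 m/s.
r = mv/(qB) = (2.66×10^-26)(1.30×10^5) / [(1×1.60×10^-19)(9.08×10^-3)] = 2.37 m.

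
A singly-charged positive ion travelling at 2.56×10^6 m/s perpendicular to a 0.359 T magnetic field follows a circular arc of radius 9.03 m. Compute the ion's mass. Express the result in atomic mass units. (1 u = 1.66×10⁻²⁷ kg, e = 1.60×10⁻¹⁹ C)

m ≈ 122 u

qvB = mv²/r ⇒ m = qBr/v.
m = (1×1.60×10^-19)(0.359)(9.03) / (2.56×10^6) = 2.03×10^-25 kg = 122 u.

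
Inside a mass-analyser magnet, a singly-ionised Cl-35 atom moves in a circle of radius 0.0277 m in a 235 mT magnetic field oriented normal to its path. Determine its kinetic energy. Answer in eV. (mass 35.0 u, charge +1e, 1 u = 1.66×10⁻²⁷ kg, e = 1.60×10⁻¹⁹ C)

K ≈ 58.3 eV

v = qBr/m = (1×1.60×10^-19)(0.235)(0.0277) / (5.81×10^-26) = 1.79×10^4 m/s.
K = ½mv² = 0.5·(5.81×10^-26)·(1.79×10^4)² = 9.34×10^-18 J = 58.3 eV.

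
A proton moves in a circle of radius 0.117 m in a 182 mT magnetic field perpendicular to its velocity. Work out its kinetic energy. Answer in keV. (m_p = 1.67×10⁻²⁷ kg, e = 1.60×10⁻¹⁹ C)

K ≈ 21.7 keV

v = qBr/m = (1×1.60×10^-19)(0.182)(0.117) / (1.67×10^-27) = 2.04×10^6 m/s.
K = ½mv² = 0.5·(1.67×10^-27)·(2.04×10^6)² = 3.48×10^-15 J = 21.7 keV.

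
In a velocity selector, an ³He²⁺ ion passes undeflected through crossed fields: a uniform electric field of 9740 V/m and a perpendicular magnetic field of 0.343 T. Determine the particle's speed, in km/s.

For zero net force, qE = qvB, so v = E/B.
v = (9740) / (0.343) = 2.84×10^4 m/s.

v ≈ 28.4 km/s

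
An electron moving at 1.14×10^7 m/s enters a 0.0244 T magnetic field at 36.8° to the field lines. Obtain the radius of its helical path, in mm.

r ≈ 1.59 mm

Only the perpendicular component v⊥ = v sin36.8° = 6.83×10^6 m/s is bent by the field.
r = m v⊥ /(qB) = (9.11×10^-31)(6.83×10^6) / [(1×1.60×10^-19)(0.0244)] = 1.59×10^-3 m.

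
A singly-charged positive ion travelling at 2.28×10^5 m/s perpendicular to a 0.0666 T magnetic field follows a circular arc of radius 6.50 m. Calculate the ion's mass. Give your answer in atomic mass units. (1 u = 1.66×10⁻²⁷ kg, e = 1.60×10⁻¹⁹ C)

m ≈ 183 u

qvB = mv²/r ⇒ m = qBr/v.
m = (1×1.60×10^-19)(0.0666)(6.50) / (2.28×10^5) = 3.04×10^-25 kg = 183 u.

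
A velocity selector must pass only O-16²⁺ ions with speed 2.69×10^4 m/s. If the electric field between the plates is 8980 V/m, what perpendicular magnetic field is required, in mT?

qE = qvB ⇒ B = E/v = (8980) / (2.69×10^4) = 0.334 T.

B ≈ 334 mT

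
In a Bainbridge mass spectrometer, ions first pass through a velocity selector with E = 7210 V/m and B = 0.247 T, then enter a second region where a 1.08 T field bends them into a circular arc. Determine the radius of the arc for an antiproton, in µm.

The selector passes v = E/B = 7210/0.247 = 2.92×10^4 m/s.
In the deflection region, r = mv/(qB₂) = (1.67×10^-27)(2.92×10^4) / [(1×1.60×10^-19)(1.08)] = 2.82×10^-4 m.

r ≈ 282 µm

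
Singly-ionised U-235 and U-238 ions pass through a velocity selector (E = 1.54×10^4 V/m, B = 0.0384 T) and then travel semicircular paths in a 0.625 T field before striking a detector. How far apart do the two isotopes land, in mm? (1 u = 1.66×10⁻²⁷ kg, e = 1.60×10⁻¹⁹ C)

Δd ≈ 39.9 mm

Both emerge at v = E/B₁ = 4.01×10^5 m/s.
r = mv/(qB₂), so r₁ = 1.5645 m and r₂ = 1.5844 m, giving Δr = 0.0200 m.
After a semicircle each ion lands a diameter 2r from the entry slit, so the separation is 2Δr = 0.0399 m.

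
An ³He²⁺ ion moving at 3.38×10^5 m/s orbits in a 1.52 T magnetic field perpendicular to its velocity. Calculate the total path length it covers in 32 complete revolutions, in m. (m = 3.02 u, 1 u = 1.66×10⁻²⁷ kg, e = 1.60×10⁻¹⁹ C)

L ≈ 0.700 m

r = mv/(qB) = 3.48×10^-3 m, so one revolution covers 2πr = 0.0219 m.
In 32 revolutions: L = 32·2πr = 0.700 m.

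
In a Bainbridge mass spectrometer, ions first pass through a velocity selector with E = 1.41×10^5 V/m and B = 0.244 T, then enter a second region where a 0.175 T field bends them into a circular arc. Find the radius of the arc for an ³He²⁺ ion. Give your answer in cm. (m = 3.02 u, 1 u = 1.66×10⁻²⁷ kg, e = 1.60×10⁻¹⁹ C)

The selector passes v = E/B = 1.41×10^5/0.244 = 5.78×10^5 m/s.
In the deflection region, r = mv/(qB₂) = (5.01×10^-27)(5.78×10^5) / [(2×1.60×10^-19)(0.175)] = 0.0517 m.

r ≈ 5.17 cm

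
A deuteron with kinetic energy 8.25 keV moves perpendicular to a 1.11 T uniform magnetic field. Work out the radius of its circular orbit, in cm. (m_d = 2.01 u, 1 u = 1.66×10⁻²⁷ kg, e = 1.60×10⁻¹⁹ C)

Convert the energy: K = 8.25 keV = 1.32×10^-15 J.
v = √(2K/m) = √(2·1.32×10^-15/3.34×10^-27) = 8.90×10^5 m/s.
r = mv/(qB) = (3.34×10^-27)(8.90×10^5) / [(1×1.60×10^-19)(1.11)] = 0.0167 m.

r ≈ 1.67 cm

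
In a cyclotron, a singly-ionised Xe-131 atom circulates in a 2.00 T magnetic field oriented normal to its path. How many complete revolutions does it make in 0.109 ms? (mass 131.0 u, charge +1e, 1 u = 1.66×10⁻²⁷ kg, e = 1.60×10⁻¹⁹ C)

T = 2πm/(qB) = 2π(2.1746×10^-25) / [(1×1.60×10^-19)(2.00)] = 4.2698×10^-6 s.
N = t/T = 1.09×10^-4 / 4.2698×10^-6 ≈ 25.53, so 25 complete revolutions.

N = 25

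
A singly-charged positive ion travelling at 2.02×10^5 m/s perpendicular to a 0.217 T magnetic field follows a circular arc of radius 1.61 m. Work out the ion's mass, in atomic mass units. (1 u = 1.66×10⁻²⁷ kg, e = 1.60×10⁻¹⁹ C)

m ≈ 167 u

qvB = mv²/r ⇒ m = qBr/v.
m = (1×1.60×10^-19)(0.217)(1.61) / (2.02×10^5) = 2.77×10^-25 kg = 167 u.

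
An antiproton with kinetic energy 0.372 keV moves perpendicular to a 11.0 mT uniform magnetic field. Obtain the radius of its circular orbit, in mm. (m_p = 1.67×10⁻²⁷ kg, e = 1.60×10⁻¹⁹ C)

r ≈ 253 mm

Convert the energy: K = 0.372 keV = 5.95×10^-17 J.
v = √(2K/m) = √(2·5.95×10^-17/1.67×10^-27) = 2.67×10^5 m/s.
r = mv/(qB) = (1.67×10^-27)(2.67×10^5) / [(1×1.60×10^-19)(0.0110)] = 0.253 m.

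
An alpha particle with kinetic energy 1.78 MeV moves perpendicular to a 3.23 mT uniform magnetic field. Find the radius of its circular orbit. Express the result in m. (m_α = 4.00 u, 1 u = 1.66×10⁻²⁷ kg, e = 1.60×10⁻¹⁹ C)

r ≈ 59.5 m

Convert the energy: K = 1.78 MeV = 2.85×10^-13 J.
v = √(2K/m) = √(2·2.85×10^-13/6.64×10^-27) = 9.26×10^6 m/s.
r = mv/(qB) = (6.64×10^-27)(9.26×10^6) / [(2×1.60×10^-19)(3.23×10^-3)] = 59.5 m.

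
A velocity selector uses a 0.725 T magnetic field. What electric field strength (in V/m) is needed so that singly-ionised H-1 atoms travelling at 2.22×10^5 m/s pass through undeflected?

E ≈ 1.61×10^5 V/m

qE = qvB ⇒ E = vB = (2.22×10^5)(0.725) = 1.61×10^5 V/m.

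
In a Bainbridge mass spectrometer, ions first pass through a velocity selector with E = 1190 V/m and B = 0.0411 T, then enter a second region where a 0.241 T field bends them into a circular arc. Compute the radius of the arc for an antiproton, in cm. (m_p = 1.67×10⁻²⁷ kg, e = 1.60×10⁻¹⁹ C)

r ≈ 0.125 cm

The selector passes v = E/B = 1190/0.0411 = 2.90×10^4 m/s.
In the deflection region, r = mv/(qB₂) = (1.67×10^-27)(2.90×10^4) / [(1×1.60×10^-19)(0.241)] = 1.25×10^-3 m.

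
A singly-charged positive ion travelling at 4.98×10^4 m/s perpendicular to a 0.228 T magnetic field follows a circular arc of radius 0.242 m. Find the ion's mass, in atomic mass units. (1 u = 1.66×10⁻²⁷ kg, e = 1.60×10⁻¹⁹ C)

qvB = mv²/r ⇒ m = qBr/v.
m = (1×1.60×10^-19)(0.228)(0.242) / (4.98×10^4) = 1.77×10^-25 kg = 107 u.

m ≈ 107 u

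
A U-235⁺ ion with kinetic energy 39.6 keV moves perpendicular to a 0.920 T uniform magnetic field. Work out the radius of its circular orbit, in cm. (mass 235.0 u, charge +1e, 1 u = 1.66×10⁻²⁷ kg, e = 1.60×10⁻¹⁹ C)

Convert the energy: K = 39.6 keV = 6.34×10^-15 J.
v = √(2K/m) = √(2·6.34×10^-15/3.90×10^-25) = 1.80×10^5 m/s.
r = mv/(qB) = (3.90×10^-25)(1.80×10^5) / [(1×1.60×10^-19)(0.920)] = 0.478 m.

r ≈ 47.8 cm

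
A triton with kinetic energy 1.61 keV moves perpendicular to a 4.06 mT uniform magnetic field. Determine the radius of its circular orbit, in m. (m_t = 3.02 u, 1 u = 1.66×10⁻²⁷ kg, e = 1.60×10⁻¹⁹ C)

Convert the energy: K = 1.61 keV = 2.58×10^-16 J.
v = √(2K/m) = √(2·2.58×10^-16/5.01×10^-27) = 3.21×10^5 m/s.
r = mv/(qB) = (5.01×10^-27)(3.21×10^5) / [(1×1.60×10^-19)(4.06×10^-3)] = 2.47 m.

r ≈ 2.47 m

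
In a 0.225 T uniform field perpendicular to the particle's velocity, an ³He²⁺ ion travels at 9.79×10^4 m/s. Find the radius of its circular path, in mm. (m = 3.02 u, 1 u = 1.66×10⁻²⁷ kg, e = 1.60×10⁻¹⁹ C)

The magnetic force provides the centripetal force: qvB = mv²/r, so r = mv/(qB).
r = (5.01×10^-27 kg)(9.79×10^4 m/s) / [(2×1.60×10^-19 C)(0.225 T)] = 6.82×10^-3 m.

r ≈ 6.82 mm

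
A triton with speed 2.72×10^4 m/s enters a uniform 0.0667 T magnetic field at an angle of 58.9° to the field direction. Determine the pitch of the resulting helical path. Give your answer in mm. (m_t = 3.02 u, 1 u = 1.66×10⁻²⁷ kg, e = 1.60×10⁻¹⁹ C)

The velocity component along B is v∥ = v cos58.9° = 1.40×10^4 m/s.
The cyclotron period T = 2πm/(qB) = 2.95×10^-6 s is set by m, q, B alone.
Pitch = v∥·T = (1.40×10^4)(2.95×10^-6) = 0.0415 m.

pitch ≈ 41.5 mm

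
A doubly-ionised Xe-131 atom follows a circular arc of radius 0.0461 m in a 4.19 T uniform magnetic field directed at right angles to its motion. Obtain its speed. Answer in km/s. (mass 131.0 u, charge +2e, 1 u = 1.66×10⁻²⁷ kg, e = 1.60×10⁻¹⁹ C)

v ≈ 284 km/s

From qvB = mv²/r, v = qBr/m.
v = (2×1.60×10^-19)(4.19)(0.0461) / (2.17×10^-25) = 2.84×10^5 m/s.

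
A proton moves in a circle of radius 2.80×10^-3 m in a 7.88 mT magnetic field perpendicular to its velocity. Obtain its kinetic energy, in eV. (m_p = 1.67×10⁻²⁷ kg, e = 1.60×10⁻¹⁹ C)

v = qBr/m = (1×1.60×10^-19)(7.88×10^-3)(2.80×10^-3) / (1.67×10^-27) = 2110 m/s.
K = ½mv² = 0.5·(1.67×10^-27)·(2110)² = 3.73×10^-21 J = 0.0233 eV.

K ≈ 0.0233 eV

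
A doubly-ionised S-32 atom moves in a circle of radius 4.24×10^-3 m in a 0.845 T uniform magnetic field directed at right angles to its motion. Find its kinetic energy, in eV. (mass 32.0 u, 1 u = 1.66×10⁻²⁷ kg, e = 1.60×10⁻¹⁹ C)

v = qBr/m = (2×1.60×10^-19)(0.845)(4.24×10^-3) / (5.31×10^-26) = 2.16×10^4 m/s.
K = ½mv² = 0.5·(5.31×10^-26)·(2.16×10^4)² = 1.24×10^-17 J = 77.3 eV.

K ≈ 77.3 eV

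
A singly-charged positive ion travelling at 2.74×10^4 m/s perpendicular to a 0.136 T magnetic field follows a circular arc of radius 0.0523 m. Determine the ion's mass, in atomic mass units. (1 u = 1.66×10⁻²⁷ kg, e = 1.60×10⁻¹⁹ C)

qvB = mv²/r ⇒ m = qBr/v.
m = (1×1.60×10^-19)(0.136)(0.0523) / (2.74×10^4) = 4.15×10^-26 kg = 25.0 u.

m ≈ 25.0 u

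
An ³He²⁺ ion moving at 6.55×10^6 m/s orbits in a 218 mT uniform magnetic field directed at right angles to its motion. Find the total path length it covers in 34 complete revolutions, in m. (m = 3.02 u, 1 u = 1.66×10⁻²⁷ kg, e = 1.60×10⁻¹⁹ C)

L ≈ 101 m

r = mv/(qB) = 0.471 m, so one revolution covers 2πr = 2.96 m.
In 34 revolutions: L = 34·2πr = 101 m.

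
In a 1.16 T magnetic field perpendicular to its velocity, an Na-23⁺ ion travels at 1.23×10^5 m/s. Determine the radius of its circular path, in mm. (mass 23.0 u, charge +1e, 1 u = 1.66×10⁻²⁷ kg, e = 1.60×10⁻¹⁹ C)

r ≈ 25.3 mm

The magnetic force provides the centripetal force: qvB = mv²/r, so r = mv/(qB).
r = (3.82×10^-26 kg)(1.23×10^5 m/s) / [(1×1.60×10^-19 C)(1.16 T)] = 0.0253 m.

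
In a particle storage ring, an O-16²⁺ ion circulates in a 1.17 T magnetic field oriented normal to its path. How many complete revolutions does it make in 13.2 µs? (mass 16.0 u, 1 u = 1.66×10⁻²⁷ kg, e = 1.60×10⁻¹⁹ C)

T = 2πm/(qB) = 2π(2.656×10^-26) / [(2×1.60×10^-19)(1.17)] = 4.4573×10^-7 s.
N = t/T = 1.32×10^-5 / 4.4573×10^-7 ≈ 29.61, so 29 complete revolutions.

N = 29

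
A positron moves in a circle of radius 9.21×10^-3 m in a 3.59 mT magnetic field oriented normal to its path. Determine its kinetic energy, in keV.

K ≈ 0.0960 keV

v = qBr/m = (1×1.60×10^-19)(3.59×10^-3)(9.21×10^-3) / (9.11×10^-31) = 5.81×10^6 m/s.
K = ½mv² = 0.5·(9.11×10^-31)·(5.81×10^6)² = 1.54×10^-17 J = 0.0960 keV.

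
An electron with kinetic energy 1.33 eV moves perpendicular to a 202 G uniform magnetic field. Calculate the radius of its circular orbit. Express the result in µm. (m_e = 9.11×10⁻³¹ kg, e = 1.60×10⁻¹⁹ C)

Convert the energy: K = 1.33 eV = 2.13×10^-19 J.
v = √(2K/m) = √(2·2.13×10^-19/9.11×10^-31) = 6.84×10^5 m/s.
r = mv/(qB) = (9.11×10^-31)(6.84×10^5) / [(1×1.60×10^-19)(0.0202)] = 1.93×10^-4 m.

r ≈ 193 µm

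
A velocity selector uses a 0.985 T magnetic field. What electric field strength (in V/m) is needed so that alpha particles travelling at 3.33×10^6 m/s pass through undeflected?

E ≈ 3.28×10^6 V/m

qE = qvB ⇒ E = vB = (3.33×10^6)(0.985) = 3.28×10^6 V/m.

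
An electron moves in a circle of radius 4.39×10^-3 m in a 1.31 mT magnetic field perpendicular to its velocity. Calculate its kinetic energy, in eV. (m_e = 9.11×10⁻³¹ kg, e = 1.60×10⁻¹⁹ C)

K ≈ 2.90 eV

v = qBr/m = (1×1.60×10^-19)(1.31×10^-3)(4.39×10^-3) / (9.11×10^-31) = 1.01×10^6 m/s.
K = ½mv² = 0.5·(9.11×10^-31)·(1.01×10^6)² = 4.65×10^-19 J = 2.90 eV.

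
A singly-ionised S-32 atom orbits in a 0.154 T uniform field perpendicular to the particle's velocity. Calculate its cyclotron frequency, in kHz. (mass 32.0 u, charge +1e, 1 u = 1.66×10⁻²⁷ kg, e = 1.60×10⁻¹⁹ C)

f = qB/(2πm) = (1×1.60×10^-19)(0.154) / [2π(5.31×10^-26)] = 7.38×10^4 Hz.

f ≈ 73.8 kHz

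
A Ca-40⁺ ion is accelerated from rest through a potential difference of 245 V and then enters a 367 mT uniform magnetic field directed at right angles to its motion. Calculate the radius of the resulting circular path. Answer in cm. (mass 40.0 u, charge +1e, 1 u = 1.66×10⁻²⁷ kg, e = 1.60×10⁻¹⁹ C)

r ≈ 3.89 cm

The kinetic energy gained is K = qV = (1×1.60×10^-19)(245) = 3.92×10^-17 J.
v = √(2K/m) = 3.44×10^4 m/s.
r = mv/(qB) = (6.64×10^-26)(3.44×10^4) / [(1×1.60×10^-19)(0.367)] = 0.0389 m.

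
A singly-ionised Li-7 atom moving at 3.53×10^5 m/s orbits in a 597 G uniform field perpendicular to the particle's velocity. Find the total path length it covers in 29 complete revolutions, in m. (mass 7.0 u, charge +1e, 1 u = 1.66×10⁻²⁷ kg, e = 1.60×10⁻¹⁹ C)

L ≈ 78.2 m

r = mv/(qB) = 0.429 m, so one revolution covers 2πr = 2.70 m.
In 29 revolutions: L = 29·2πr = 78.2 m.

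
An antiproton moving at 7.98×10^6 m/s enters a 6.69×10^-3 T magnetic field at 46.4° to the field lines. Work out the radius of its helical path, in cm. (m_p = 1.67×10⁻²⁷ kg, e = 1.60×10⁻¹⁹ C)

r ≈ 902 cm

Only the perpendicular component v⊥ = v sin46.4° = 5.78×10^6 m/s is bent by the field.
r = m v⊥ /(qB) = (1.67×10^-27)(5.78×10^6) / [(1×1.60×10^-19)(6.69×10^-3)] = 9.02 m.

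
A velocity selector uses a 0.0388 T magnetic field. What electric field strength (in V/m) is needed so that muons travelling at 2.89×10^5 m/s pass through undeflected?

E ≈ 1.12×10^4 V/m

qE = qvB ⇒ E = vB = (2.89×10^5)(0.0388) = 1.12×10^4 V/m.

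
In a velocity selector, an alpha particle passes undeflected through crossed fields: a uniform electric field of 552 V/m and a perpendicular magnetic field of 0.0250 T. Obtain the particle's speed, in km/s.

For zero net force, qE = qvB, so v = E/B.
v = (552) / (0.0250) = 2.21×10^4 m/s.

v ≈ 22.1 km/s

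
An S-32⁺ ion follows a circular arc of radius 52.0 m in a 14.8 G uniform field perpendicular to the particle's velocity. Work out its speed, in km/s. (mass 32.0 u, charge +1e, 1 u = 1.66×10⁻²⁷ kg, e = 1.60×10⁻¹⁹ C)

From qvB = mv²/r, v = qBr/m.
v = (1×1.60×10^-19)(1.48×10^-3)(52.0) / (5.31×10^-26) = 2.32×10^5 m/s.

v ≈ 232 km/s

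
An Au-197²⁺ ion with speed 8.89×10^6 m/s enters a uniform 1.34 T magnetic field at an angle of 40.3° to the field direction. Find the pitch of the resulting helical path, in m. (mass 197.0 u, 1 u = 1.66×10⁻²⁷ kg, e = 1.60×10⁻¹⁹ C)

The velocity component along B is v∥ = v cos40.3° = 6.78×10^6 m/s.
The cyclotron period T = 2πm/(qB) = 4.79×10^-6 s is set by m, q, B alone.
Pitch = v∥·T = (6.78×10^6)(4.79×10^-6) = 32.5 m.

pitch ≈ 32.5 m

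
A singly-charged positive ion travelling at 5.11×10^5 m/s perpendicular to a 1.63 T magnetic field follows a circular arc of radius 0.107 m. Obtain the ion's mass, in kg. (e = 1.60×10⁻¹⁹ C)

m ≈ 5.46×10^-26 kg

qvB = mv²/r ⇒ m = qBr/v.
m = (1×1.60×10^-19)(1.63)(0.107) / (5.11×10^5) = 5.46×10^-26 kg.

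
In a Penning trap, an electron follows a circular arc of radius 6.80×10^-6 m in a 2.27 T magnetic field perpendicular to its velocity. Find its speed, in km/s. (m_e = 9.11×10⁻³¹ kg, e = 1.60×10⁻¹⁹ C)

v ≈ 2710 km/s

From qvB = mv²/r, v = qBr/m.
v = (1×1.60×10^-19)(2.27)(6.80×10^-6) / (9.11×10^-31) = 2.71×10^6 m/s.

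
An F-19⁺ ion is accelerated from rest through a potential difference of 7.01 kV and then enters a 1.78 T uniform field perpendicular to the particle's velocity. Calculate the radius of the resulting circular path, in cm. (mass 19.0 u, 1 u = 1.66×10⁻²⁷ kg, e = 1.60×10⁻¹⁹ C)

The kinetic energy gained is K = qV = (1×1.60×10^-19)(7010) = 1.12×10^-15 J.
v = √(2K/m) = 2.67×10^5 m/s.
r = mv/(qB) = (3.15×10^-26)(2.67×10^5) / [(1×1.60×10^-19)(1.78)] = 0.0295 m.

r ≈ 2.95 cm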